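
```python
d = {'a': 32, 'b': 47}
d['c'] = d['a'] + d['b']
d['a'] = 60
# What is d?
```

After line 1: d = {'a': 32, 'b': 47}
After line 2 (d['c'] = 32 + 47): d = {'a': 32, 'b': 47, 'c': 79}
After line 3: d = {'a': 60, 'b': 47, 'c': 79}

{'a': 60, 'b': 47, 'c': 79}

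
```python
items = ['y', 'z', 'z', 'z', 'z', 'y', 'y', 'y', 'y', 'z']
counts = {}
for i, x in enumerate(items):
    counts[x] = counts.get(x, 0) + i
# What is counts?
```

Initial: counts = {}, items = ['y', 'z', 'z', 'z', 'z', 'y', 'y', 'y', 'y', 'z']
i=0, x='y': counts = {'y': 0}
i=1, x='z': counts = {'y': 0, 'z': 1}
i=2, x='z': counts = {'y': 0, 'z': 3}
i=3, x='z': counts = {'y': 0, 'z': 6}
i=4, x='z': counts = {'y': 0, 'z': 10}
i=5, x='y': counts = {'y': 5, 'z': 10}
i=6, x='y': counts = {'y': 11, 'z': 10}
i=7, x='y': counts = {'y': 18, 'z': 10}
i=8, x='y': counts = {'y': 26, 'z': 10}
i=9, x='z': counts = {'y': 26, 'z': 19}

{'y': 26, 'z': 19}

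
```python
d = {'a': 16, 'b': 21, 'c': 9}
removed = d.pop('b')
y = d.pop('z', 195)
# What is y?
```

After line 1: d = {'a': 16, 'b': 21, 'c': 9}
After line 2 (pop 'b' returns 21): d = {'a': 16, 'c': 9}, removed = 21
After line 3 (pop 'z' missing, returns default 195): d = {'a': 16, 'c': 9}, y = 195

195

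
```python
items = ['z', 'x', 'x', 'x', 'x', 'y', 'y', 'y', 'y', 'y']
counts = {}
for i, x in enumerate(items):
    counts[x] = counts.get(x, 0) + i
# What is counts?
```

Initial: counts = {}, items = ['z', 'x', 'x', 'x', 'x', 'y', 'y', 'y', 'y', 'y']
i=0, x='z': counts = {'z': 0}
i=1, x='x': counts = {'z': 0, 'x': 1}
i=2, x='x': counts = {'z': 0, 'x': 3}
i=3, x='x': counts = {'z': 0, 'x': 6}
i=4, x='x': counts = {'z': 0, 'x': 10}
i=5, x='y': counts = {'z': 0, 'x': 10, 'y': 5}
i=6, x='y': counts = {'z': 0, 'x': 10, 'y': 11}
i=7, x='y': counts = {'z': 0, 'x': 10, 'y': 18}
i=8, x='y': counts = {'z': 0, 'x': 10, 'y': 26}
i=9, x='y': counts = {'z': 0, 'x': 10, 'y': 35}

{'z': 0, 'x': 10, 'y': 35}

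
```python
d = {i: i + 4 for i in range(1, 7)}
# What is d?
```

{1: 5, 2: 6, 3: 7, 4: 8, 5: 9, 6: 10}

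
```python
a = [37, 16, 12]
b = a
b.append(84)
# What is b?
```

After line 1: a = [37, 16, 12]
After line 2 (b = a is an alias, same object): a = [37, 16, 12], b = [37, 16, 12]
After line 3 (b.append mutates the shared list): a = [37, 16, 12, 84], b = [37, 16, 12, 84]

[37, 16, 12, 84]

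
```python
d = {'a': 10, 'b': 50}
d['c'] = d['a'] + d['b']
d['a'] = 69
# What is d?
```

After line 1: d = {'a': 10, 'b': 50}
After line 2 (d['c'] = 10 + 50): d = {'a': 10, 'b': 50, 'c': 60}
After line 3: d = {'a': 69, 'b': 50, 'c': 60}

{'a': 69, 'b': 50, 'c': 60}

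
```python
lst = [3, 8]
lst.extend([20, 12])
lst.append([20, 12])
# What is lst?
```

After line 1: lst = [3, 8]
After line 2 (extend unpacks [20, 12]): lst = [3, 8, 20, 12]
After line 3 (append adds [20, 12] as single element): lst = [3, 8, 20, 12, [20, 12]]

[3, 8, 20, 12, [20, 12]]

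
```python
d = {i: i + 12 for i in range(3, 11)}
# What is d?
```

{3: 15, 4: 16, 5: 17, 6: 18, 7: 19, 8: 20, 9: 21, 10: 22}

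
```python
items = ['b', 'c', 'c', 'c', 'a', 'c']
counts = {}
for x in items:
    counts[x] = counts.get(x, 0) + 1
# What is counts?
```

Initial: counts = {}, items = ['b', 'c', 'c', 'c', 'a', 'c']
See 'b': counts = {'b': 1}
See 'c': counts = {'b': 1, 'c': 1}
See 'c': counts = {'b': 1, 'c': 2}
See 'c': counts = {'b': 1, 'c': 3}
See 'a': counts = {'b': 1, 'c': 3, 'a': 1}
See 'c': counts = {'b': 1, 'c': 4, 'a': 1}

{'b': 1, 'c': 4, 'a': 1}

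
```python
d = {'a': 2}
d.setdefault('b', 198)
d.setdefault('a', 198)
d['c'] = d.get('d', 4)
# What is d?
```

After line 1: d = {'a': 2}
After line 2 (setdefault adds 'b'=198): d = {'a': 2, 'b': 198}
After line 3 (setdefault 'a' no-op, already exists): d = {'a': 2, 'b': 198}
After line 4 (get('d', 4) returns default since 'd' not in d): d = {'a': 2, 'b': 198, 'c': 4}

{'a': 2, 'b': 198, 'c': 4}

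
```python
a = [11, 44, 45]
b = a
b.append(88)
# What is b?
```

After line 1: a = [11, 44, 45]
After line 2 (b = a is an alias, same object): a = [11, 44, 45], b = [11, 44, 45]
After line 3 (b.append mutates the shared list): a = [11, 44, 45, 88], b = [11, 44, 45, 88]

[11, 44, 45, 88]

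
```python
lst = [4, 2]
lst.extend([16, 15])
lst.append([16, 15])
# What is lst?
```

After line 1: lst = [4, 2]
After line 2 (extend unpacks [16, 15]): lst = [4, 2, 16, 15]
After line 3 (append adds [16, 15] as single element): lst = [4, 2, 16, 15, [16, 15]]

[4, 2, 16, 15, [16, 15]]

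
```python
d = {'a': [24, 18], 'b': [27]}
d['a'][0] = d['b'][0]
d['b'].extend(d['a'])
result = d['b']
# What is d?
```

After line 1: d = {'a': [24, 18], 'b': [27]}
After line 2 (a[0] = b[0] = 27): d = {'a': [27, 18], 'b': [27]}
After line 3 (b.extend(a) appends [27, 18]): d = {'a': [27, 18], 'b': [27, 27, 18]}
After line 4: result = d['b'] = [27, 27, 18]

{'a': [27, 18], 'b': [27, 27, 18]}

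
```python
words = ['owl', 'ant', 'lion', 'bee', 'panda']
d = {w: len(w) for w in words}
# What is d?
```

{'owl': 3, 'ant': 3, 'lion': 4, 'bee': 3, 'panda': 5}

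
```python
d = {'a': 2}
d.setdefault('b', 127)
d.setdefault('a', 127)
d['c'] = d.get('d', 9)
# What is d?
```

After line 1: d = {'a': 2}
After line 2 (setdefault adds 'b'=127): d = {'a': 2, 'b': 127}
After line 3 (setdefault 'a' no-op, already exists): d = {'a': 2, 'b': 127}
After line 4 (get('d', 9) returns default since 'd' not in d): d = {'a': 2, 'b': 127, 'c': 9}

{'a': 2, 'b': 127, 'c': 9}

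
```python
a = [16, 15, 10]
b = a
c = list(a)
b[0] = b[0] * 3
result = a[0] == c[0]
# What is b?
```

After line 1: a = [16, 15, 10]
After line 2 (b = a, alias): a = [16, 15, 10], b = [16, 15, 10]
After line 3 (c = list(a) is a copy, new object): c = [16, 15, 10]
After line 4 (b[0] = 16 * 3 = 48; mutates shared a/b): a = b = [48, 15, 10], c = [16, 15, 10]
After line 5 (a[0] = 48, c[0] = 16; result = False)

[48, 15, 10]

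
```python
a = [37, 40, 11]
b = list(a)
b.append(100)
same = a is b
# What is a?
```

After line 1: a = [37, 40, 11]
After line 2 (b = list(a) is a shallow copy, new object): a = [37, 40, 11], b = [37, 40, 11]
After line 3 (append only mutates b): a = [37, 40, 11], b = [37, 40, 11, 100]
After line 4 (same = a is b; different objects -> False): same = False

[37, 40, 11]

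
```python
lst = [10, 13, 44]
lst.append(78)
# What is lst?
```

[10, 13, 44, 78]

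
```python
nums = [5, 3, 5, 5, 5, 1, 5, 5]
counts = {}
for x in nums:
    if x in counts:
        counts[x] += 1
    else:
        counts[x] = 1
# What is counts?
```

Initial: counts = {}, nums = [5, 3, 5, 5, 5, 1, 5, 5]
See 5: counts = {5: 1}
See 3: counts = {5: 1, 3: 1}
See 5: counts = {5: 2, 3: 1}
See 5: counts = {5: 3, 3: 1}
See 5: counts = {5: 4, 3: 1}
See 1: counts = {5: 4, 3: 1, 1: 1}
See 5: counts = {5: 5, 3: 1, 1: 1}
See 5: counts = {5: 6, 3: 1, 1: 1}

{5: 6, 3: 1, 1: 1}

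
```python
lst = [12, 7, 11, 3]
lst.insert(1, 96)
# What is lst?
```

[12, 96, 7, 11, 3]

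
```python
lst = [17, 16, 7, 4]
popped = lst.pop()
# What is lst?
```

[17, 16, 7]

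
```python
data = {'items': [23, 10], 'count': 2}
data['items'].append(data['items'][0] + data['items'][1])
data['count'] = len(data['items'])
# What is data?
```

After line 1: data = {'items': [23, 10], 'count': 2}
After line 2 (append 23 + 10 = 33): data = {'items': [23, 10, 33], 'count': 2}
After line 3 (count = len(items) = 3): data = {'items': [23, 10, 33], 'count': 3}

{'items': [23, 10, 33], 'count': 3}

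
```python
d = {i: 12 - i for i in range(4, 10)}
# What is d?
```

{4: 8, 5: 7, 6: 6, 7: 5, 8: 4, 9: 3}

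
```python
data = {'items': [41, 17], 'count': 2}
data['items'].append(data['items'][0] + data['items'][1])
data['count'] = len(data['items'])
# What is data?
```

After line 1: data = {'items': [41, 17], 'count': 2}
After line 2 (append 41 + 17 = 58): data = {'items': [41, 17, 58], 'count': 2}
After line 3 (count = len(items) = 3): data = {'items': [41, 17, 58], 'count': 3}

{'items': [41, 17, 58], 'count': 3}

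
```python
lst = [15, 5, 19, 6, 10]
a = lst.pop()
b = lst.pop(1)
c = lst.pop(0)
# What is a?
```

After line 1: lst = [15, 5, 19, 6, 10]
After line 2 (pop() -> a = 10): lst = [15, 5, 19, 6]
After line 3 (pop(1) -> b = 5): lst = [15, 19, 6]
After line 4 (pop(0) -> c = 15): lst = [19, 6]

10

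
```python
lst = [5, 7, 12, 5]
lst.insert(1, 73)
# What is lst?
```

[5, 73, 7, 12, 5]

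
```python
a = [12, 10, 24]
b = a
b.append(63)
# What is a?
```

After line 1: a = [12, 10, 24]
After line 2 (b = a is an alias, same object): a = [12, 10, 24], b = [12, 10, 24]
After line 3 (b.append mutates the shared list): a = [12, 10, 24, 63], b = [12, 10, 24, 63]

[12, 10, 24, 63]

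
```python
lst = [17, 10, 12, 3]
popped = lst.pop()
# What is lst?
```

[17, 10, 12]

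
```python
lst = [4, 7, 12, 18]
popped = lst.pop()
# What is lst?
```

[4, 7, 12]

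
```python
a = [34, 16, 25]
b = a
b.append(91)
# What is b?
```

After line 1: a = [34, 16, 25]
After line 2 (b = a is an alias, same object): a = [34, 16, 25], b = [34, 16, 25]
After line 3 (b.append mutates the shared list): a = [34, 16, 25, 91], b = [34, 16, 25, 91]

[34, 16, 25, 91]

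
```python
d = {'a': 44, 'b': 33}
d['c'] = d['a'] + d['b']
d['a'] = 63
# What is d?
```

After line 1: d = {'a': 44, 'b': 33}
After line 2 (d['c'] = 44 + 33): d = {'a': 44, 'b': 33, 'c': 77}
After line 3: d = {'a': 63, 'b': 33, 'c': 77}

{'a': 63, 'b': 33, 'c': 77}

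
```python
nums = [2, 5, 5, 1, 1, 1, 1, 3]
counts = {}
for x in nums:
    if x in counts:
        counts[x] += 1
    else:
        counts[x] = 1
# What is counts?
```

Initial: counts = {}, nums = [2, 5, 5, 1, 1, 1, 1, 3]
See 2: counts = {2: 1}
See 5: counts = {2: 1, 5: 1}
See 5: counts = {2: 1, 5: 2}
See 1: counts = {2: 1, 5: 2, 1: 1}
See 1: counts = {2: 1, 5: 2, 1: 2}
See 1: counts = {2: 1, 5: 2, 1: 3}
See 1: counts = {2: 1, 5: 2, 1: 4}
See 3: counts = {2: 1, 5: 2, 1: 4, 3: 1}

{2: 1, 5: 2, 1: 4, 3: 1}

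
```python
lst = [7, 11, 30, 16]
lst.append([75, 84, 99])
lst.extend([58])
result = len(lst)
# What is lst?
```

After line 1: lst = [7, 11, 30, 16]
After line 2 (append adds [75, 84, 99] as single element): lst = [7, 11, 30, 16, [75, 84, 99]]
After line 3 (extend unpacks [58], adds 58): lst = [7, 11, 30, 16, [75, 84, 99], 58]
After line 4: result = len(lst) = 6

[7, 11, 30, 16, [75, 84, 99], 58]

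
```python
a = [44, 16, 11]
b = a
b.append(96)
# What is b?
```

After line 1: a = [44, 16, 11]
After line 2 (b = a is an alias, same object): a = [44, 16, 11], b = [44, 16, 11]
After line 3 (b.append mutates the shared list): a = [44, 16, 11, 96], b = [44, 16, 11, 96]

[44, 16, 11, 96]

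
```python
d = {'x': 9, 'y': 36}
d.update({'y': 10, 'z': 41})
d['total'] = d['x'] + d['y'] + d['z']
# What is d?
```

After line 1: d = {'x': 9, 'y': 36}
After line 2 (y overwritten, z added): d = {'x': 9, 'y': 10, 'z': 41}
After line 3 (total = 9 + 10 + 41 = 60): d = {'x': 9, 'y': 10, 'z': 41, 'total': 60}

{'x': 9, 'y': 10, 'z': 41, 'total': 60}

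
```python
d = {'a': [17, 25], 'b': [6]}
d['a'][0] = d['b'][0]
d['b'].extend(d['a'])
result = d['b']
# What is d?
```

After line 1: d = {'a': [17, 25], 'b': [6]}
After line 2 (a[0] = b[0] = 6): d = {'a': [6, 25], 'b': [6]}
After line 3 (b.extend(a) appends [6, 25]): d = {'a': [6, 25], 'b': [6, 6, 25]}
After line 4: result = d['b'] = [6, 6, 25]

{'a': [6, 25], 'b': [6, 6, 25]}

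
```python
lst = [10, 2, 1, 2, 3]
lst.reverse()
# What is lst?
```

[3, 2, 1, 2, 10]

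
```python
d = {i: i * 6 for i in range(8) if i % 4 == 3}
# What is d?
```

{3: 18, 7: 42}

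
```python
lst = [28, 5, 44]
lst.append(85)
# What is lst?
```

[28, 5, 44, 85]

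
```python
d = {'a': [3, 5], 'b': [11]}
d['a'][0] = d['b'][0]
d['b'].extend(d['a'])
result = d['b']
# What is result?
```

After line 1: d = {'a': [3, 5], 'b': [11]}
After line 2 (a[0] = b[0] = 11): d = {'a': [11, 5], 'b': [11]}
After line 3 (b.extend(a) appends [11, 5]): d = {'a': [11, 5], 'b': [11, 11, 5]}
After line 4: result = d['b'] = [11, 11, 5]

[11, 11, 5]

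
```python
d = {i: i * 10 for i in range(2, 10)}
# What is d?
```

{2: 20, 3: 30, 4: 40, 5: 50, 6: 60, 7: 70, 8: 80, 9: 90}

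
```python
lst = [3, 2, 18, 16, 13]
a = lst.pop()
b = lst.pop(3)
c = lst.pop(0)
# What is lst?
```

After line 1: lst = [3, 2, 18, 16, 13]
After line 2 (pop() -> a = 13): lst = [3, 2, 18, 16]
After line 3 (pop(3) -> b = 16): lst = [3, 2, 18]
After line 4 (pop(0) -> c = 3): lst = [2, 18]

[2, 18]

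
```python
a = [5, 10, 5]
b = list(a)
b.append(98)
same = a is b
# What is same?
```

After line 1: a = [5, 10, 5]
After line 2 (b = list(a) is a shallow copy, new object): a = [5, 10, 5], b = [5, 10, 5]
After line 3 (append only mutates b): a = [5, 10, 5], b = [5, 10, 5, 98]
After line 4 (same = a is b; different objects -> False): same = False

False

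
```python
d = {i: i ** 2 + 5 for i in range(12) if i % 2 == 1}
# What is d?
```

{1: 6, 3: 14, 5: 30, 7: 54, 9: 86, 11: 126}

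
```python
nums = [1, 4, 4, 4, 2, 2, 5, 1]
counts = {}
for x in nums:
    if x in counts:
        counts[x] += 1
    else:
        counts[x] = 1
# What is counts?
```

Initial: counts = {}, nums = [1, 4, 4, 4, 2, 2, 5, 1]
See 1: counts = {1: 1}
See 4: counts = {1: 1, 4: 1}
See 4: counts = {1: 1, 4: 2}
See 4: counts = {1: 1, 4: 3}
See 2: counts = {1: 1, 4: 3, 2: 1}
See 2: counts = {1: 1, 4: 3, 2: 2}
See 5: counts = {1: 1, 4: 3, 2: 2, 5: 1}
See 1: counts = {1: 2, 4: 3, 2: 2, 5: 1}

{1: 2, 4: 3, 2: 2, 5: 1}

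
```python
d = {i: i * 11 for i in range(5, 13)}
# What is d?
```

{5: 55, 6: 66, 7: 77, 8: 88, 9: 99, 10: 110, 11: 121, 12: 132}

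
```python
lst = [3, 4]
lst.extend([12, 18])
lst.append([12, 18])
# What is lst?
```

After line 1: lst = [3, 4]
After line 2 (extend unpacks [12, 18]): lst = [3, 4, 12, 18]
After line 3 (append adds [12, 18] as single element): lst = [3, 4, 12, 18, [12, 18]]

[3, 4, 12, 18, [12, 18]]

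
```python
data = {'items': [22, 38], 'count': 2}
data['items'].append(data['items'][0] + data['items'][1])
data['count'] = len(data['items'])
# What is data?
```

After line 1: data = {'items': [22, 38], 'count': 2}
After line 2 (append 22 + 38 = 60): data = {'items': [22, 38, 60], 'count': 2}
After line 3 (count = len(items) = 3): data = {'items': [22, 38, 60], 'count': 3}

{'items': [22, 38, 60], 'count': 3}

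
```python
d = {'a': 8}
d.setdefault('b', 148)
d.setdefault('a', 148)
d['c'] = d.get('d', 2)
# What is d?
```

After line 1: d = {'a': 8}
After line 2 (setdefault adds 'b'=148): d = {'a': 8, 'b': 148}
After line 3 (setdefault 'a' no-op, already exists): d = {'a': 8, 'b': 148}
After line 4 (get('d', 2) returns default since 'd' not in d): d = {'a': 8, 'b': 148, 'c': 2}

{'a': 8, 'b': 148, 'c': 2}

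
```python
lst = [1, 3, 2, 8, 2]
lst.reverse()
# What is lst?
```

[2, 8, 2, 3, 1]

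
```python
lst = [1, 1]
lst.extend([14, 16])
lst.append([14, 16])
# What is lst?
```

After line 1: lst = [1, 1]
After line 2 (extend unpacks [14, 16]): lst = [1, 1, 14, 16]
After line 3 (append adds [14, 16] as single element): lst = [1, 1, 14, 16, [14, 16]]

[1, 1, 14, 16, [14, 16]]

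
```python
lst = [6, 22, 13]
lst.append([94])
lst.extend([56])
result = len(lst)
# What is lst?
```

After line 1: lst = [6, 22, 13]
After line 2 (append adds [94] as single element): lst = [6, 22, 13, [94]]
After line 3 (extend unpacks [56], adds 56): lst = [6, 22, 13, [94], 56]
After line 4: result = len(lst) = 5

[6, 22, 13, [94], 56]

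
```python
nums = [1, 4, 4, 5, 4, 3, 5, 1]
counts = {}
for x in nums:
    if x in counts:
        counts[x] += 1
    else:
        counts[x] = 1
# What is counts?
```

Initial: counts = {}, nums = [1, 4, 4, 5, 4, 3, 5, 1]
See 1: counts = {1: 1}
See 4: counts = {1: 1, 4: 1}
See 4: counts = {1: 1, 4: 2}
See 5: counts = {1: 1, 4: 2, 5: 1}
See 4: counts = {1: 1, 4: 3, 5: 1}
See 3: counts = {1: 1, 4: 3, 5: 1, 3: 1}
See 5: counts = {1: 1, 4: 3, 5: 2, 3: 1}
See 1: counts = {1: 2, 4: 3, 5: 2, 3: 1}

{1: 2, 4: 3, 5: 2, 3: 1}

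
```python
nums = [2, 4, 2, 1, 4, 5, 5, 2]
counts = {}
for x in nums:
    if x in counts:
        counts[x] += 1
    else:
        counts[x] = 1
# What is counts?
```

Initial: counts = {}, nums = [2, 4, 2, 1, 4, 5, 5, 2]
See 2: counts = {2: 1}
See 4: counts = {2: 1, 4: 1}
See 2: counts = {2: 2, 4: 1}
See 1: counts = {2: 2, 4: 1, 1: 1}
See 4: counts = {2: 2, 4: 2, 1: 1}
See 5: counts = {2: 2, 4: 2, 1: 1, 5: 1}
See 5: counts = {2: 2, 4: 2, 1: 1, 5: 2}
See 2: counts = {2: 3, 4: 2, 1: 1, 5: 2}

{2: 3, 4: 2, 1: 1, 5: 2}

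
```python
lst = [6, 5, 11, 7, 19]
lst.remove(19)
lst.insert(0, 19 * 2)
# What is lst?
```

After line 1: lst = [6, 5, 11, 7, 19]
After line 2 (remove first 19): lst = [6, 5, 11, 7]
After line 3 (insert 38 at index 0): lst = [38, 6, 5, 11, 7]

[38, 6, 5, 11, 7]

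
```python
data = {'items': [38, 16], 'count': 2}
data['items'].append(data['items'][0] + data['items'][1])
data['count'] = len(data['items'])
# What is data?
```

After line 1: data = {'items': [38, 16], 'count': 2}
After line 2 (append 38 + 16 = 54): data = {'items': [38, 16, 54], 'count': 2}
After line 3 (count = len(items) = 3): data = {'items': [38, 16, 54], 'count': 3}

{'items': [38, 16, 54], 'count': 3}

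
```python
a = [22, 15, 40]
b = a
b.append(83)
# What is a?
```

After line 1: a = [22, 15, 40]
After line 2 (b = a is an alias, same object): a = [22, 15, 40], b = [22, 15, 40]
After line 3 (b.append mutates the shared list): a = [22, 15, 40, 83], b = [22, 15, 40, 83]

[22, 15, 40, 83]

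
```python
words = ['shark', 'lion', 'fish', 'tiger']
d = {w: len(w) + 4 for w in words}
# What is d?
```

{'shark': 9, 'lion': 8, 'fish': 8, 'tiger': 9}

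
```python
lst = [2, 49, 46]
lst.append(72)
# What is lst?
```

[2, 49, 46, 72]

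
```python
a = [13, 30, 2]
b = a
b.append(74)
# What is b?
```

After line 1: a = [13, 30, 2]
After line 2 (b = a is an alias, same object): a = [13, 30, 2], b = [13, 30, 2]
After line 3 (b.append mutates the shared list): a = [13, 30, 2, 74], b = [13, 30, 2, 74]

[13, 30, 2, 74]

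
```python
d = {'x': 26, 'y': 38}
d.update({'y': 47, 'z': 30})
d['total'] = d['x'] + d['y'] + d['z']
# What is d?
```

After line 1: d = {'x': 26, 'y': 38}
After line 2 (y overwritten, z added): d = {'x': 26, 'y': 47, 'z': 30}
After line 3 (total = 26 + 47 + 30 = 103): d = {'x': 26, 'y': 47, 'z': 30, 'total': 103}

{'x': 26, 'y': 47, 'z': 30, 'total': 103}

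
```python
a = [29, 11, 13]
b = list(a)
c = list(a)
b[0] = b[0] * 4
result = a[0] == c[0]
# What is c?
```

After line 1: a = [29, 11, 13]
After line 2 (b = list(a), copy): a = [29, 11, 13], b = [29, 11, 13]
After line 3 (c = list(a) is a copy, new object): c = [29, 11, 13]
After line 4 (b[0] = 29 * 4 = 116; only b mutates (copy)): a = [29, 11, 13], b = [116, 11, 13], c = [29, 11, 13]
After line 5 (a[0] = 29, c[0] = 29; result = True)

[29, 11, 13]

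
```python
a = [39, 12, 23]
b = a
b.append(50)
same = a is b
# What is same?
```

After line 1: a = [39, 12, 23]
After line 2 (b = a is an alias, same object): a = [39, 12, 23], b = [39, 12, 23]
After line 3 (b.append mutates the shared list): a = [39, 12, 23, 50], b = [39, 12, 23, 50]
After line 4 (same = a is b; same object -> True): same = True

True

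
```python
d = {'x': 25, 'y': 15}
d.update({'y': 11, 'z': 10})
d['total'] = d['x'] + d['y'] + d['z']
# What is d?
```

After line 1: d = {'x': 25, 'y': 15}
After line 2 (y overwritten, z added): d = {'x': 25, 'y': 11, 'z': 10}
After line 3 (total = 25 + 11 + 10 = 46): d = {'x': 25, 'y': 11, 'z': 10, 'total': 46}

{'x': 25, 'y': 11, 'z': 10, 'total': 46}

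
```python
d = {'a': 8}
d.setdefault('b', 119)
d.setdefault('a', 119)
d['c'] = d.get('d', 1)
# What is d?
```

After line 1: d = {'a': 8}
After line 2 (setdefault adds 'b'=119): d = {'a': 8, 'b': 119}
After line 3 (setdefault 'a' no-op, already exists): d = {'a': 8, 'b': 119}
After line 4 (get('d', 1) returns default since 'd' not in d): d = {'a': 8, 'b': 119, 'c': 1}

{'a': 8, 'b': 119, 'c': 1}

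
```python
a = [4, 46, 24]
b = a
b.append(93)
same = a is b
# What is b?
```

After line 1: a = [4, 46, 24]
After line 2 (b = a is an alias, same object): a = [4, 46, 24], b = [4, 46, 24]
After line 3 (b.append mutates the shared list): a = [4, 46, 24, 93], b = [4, 46, 24, 93]
After line 4 (same = a is b; same object -> True): same = True

[4, 46, 24, 93]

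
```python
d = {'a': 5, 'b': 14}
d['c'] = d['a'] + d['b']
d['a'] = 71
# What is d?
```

After line 1: d = {'a': 5, 'b': 14}
After line 2 (d['c'] = 5 + 14): d = {'a': 5, 'b': 14, 'c': 19}
After line 3: d = {'a': 71, 'b': 14, 'c': 19}

{'a': 71, 'b': 14, 'c': 19}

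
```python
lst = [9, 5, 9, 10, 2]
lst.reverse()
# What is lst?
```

[2, 10, 9, 5, 9]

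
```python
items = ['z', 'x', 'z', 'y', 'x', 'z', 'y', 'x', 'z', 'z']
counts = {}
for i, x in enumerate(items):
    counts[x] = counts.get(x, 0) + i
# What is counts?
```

Initial: counts = {}, items = ['z', 'x', 'z', 'y', 'x', 'z', 'y', 'x', 'z', 'z']
i=0, x='z': counts = {'z': 0}
i=1, x='x': counts = {'z': 0, 'x': 1}
i=2, x='z': counts = {'z': 2, 'x': 1}
i=3, x='y': counts = {'z': 2, 'x': 1, 'y': 3}
i=4, x='x': counts = {'z': 2, 'x': 5, 'y': 3}
i=5, x='z': counts = {'z': 7, 'x': 5, 'y': 3}
i=6, x='y': counts = {'z': 7, 'x': 5, 'y': 9}
i=7, x='x': counts = {'z': 7, 'x': 12, 'y': 9}
i=8, x='z': counts = {'z': 15, 'x': 12, 'y': 9}
i=9, x='z': counts = {'z': 24, 'x': 12, 'y': 9}

{'z': 24, 'x': 12, 'y': 9}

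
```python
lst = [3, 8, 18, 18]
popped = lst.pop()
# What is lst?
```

[3, 8, 18]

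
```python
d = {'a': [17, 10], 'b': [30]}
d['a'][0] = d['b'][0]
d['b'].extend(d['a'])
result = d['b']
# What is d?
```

After line 1: d = {'a': [17, 10], 'b': [30]}
After line 2 (a[0] = b[0] = 30): d = {'a': [30, 10], 'b': [30]}
After line 3 (b.extend(a) appends [30, 10]): d = {'a': [30, 10], 'b': [30, 30, 10]}
After line 4: result = d['b'] = [30, 30, 10]

{'a': [30, 10], 'b': [30, 30, 10]}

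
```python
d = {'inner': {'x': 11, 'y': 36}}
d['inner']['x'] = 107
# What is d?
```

After line 1: d = {'inner': {'x': 11, 'y': 36}}
After line 2 (inner x overwritten): d = {'inner': {'x': 107, 'y': 36}}

{'inner': {'x': 107, 'y': 36}}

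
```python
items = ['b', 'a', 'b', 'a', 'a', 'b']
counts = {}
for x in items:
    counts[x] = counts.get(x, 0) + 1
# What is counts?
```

Initial: counts = {}, items = ['b', 'a', 'b', 'a', 'a', 'b']
See 'b': counts = {'b': 1}
See 'a': counts = {'b': 1, 'a': 1}
See 'b': counts = {'b': 2, 'a': 1}
See 'a': counts = {'b': 2, 'a': 2}
See 'a': counts = {'b': 2, 'a': 3}
See 'b': counts = {'b': 3, 'a': 3}

{'b': 3, 'a': 3}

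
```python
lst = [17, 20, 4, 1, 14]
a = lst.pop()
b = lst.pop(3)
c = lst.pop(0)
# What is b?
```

After line 1: lst = [17, 20, 4, 1, 14]
After line 2 (pop() -> a = 14): lst = [17, 20, 4, 1]
After line 3 (pop(3) -> b = 1): lst = [17, 20, 4]
After line 4 (pop(0) -> c = 17): lst = [20, 4]

1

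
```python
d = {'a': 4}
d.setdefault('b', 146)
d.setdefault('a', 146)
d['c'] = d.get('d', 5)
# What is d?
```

After line 1: d = {'a': 4}
After line 2 (setdefault adds 'b'=146): d = {'a': 4, 'b': 146}
After line 3 (setdefault 'a' no-op, already exists): d = {'a': 4, 'b': 146}
After line 4 (get('d', 5) returns default since 'd' not in d): d = {'a': 4, 'b': 146, 'c': 5}

{'a': 4, 'b': 146, 'c': 5}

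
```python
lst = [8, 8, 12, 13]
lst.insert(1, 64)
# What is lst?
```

[8, 64, 8, 12, 13]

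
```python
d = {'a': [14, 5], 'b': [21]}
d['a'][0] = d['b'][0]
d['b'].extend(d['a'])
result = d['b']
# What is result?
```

After line 1: d = {'a': [14, 5], 'b': [21]}
After line 2 (a[0] = b[0] = 21): d = {'a': [21, 5], 'b': [21]}
After line 3 (b.extend(a) appends [21, 5]): d = {'a': [21, 5], 'b': [21, 21, 5]}
After line 4: result = d['b'] = [21, 21, 5]

[21, 21, 5]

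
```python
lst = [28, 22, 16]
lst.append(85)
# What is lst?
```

[28, 22, 16, 85]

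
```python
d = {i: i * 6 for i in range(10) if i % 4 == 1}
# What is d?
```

{1: 6, 5: 30, 9: 54}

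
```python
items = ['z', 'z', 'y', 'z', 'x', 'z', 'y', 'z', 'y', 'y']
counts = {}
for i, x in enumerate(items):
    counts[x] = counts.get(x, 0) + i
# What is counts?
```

Initial: counts = {}, items = ['z', 'z', 'y', 'z', 'x', 'z', 'y', 'z', 'y', 'y']
i=0, x='z': counts = {'z': 0}
i=1, x='z': counts = {'z': 1}
i=2, x='y': counts = {'z': 1, 'y': 2}
i=3, x='z': counts = {'z': 4, 'y': 2}
i=4, x='x': counts = {'z': 4, 'y': 2, 'x': 4}
i=5, x='z': counts = {'z': 9, 'y': 2, 'x': 4}
i=6, x='y': counts = {'z': 9, 'y': 8, 'x': 4}
i=7, x='z': counts = {'z': 16, 'y': 8, 'x': 4}
i=8, x='y': counts = {'z': 16, 'y': 16, 'x': 4}
i=9, x='y': counts = {'z': 16, 'y': 25, 'x': 4}

{'z': 16, 'y': 25, 'x': 4}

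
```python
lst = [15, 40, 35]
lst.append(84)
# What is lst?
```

[15, 40, 35, 84]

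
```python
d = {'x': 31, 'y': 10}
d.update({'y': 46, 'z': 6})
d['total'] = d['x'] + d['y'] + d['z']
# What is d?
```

After line 1: d = {'x': 31, 'y': 10}
After line 2 (y overwritten, z added): d = {'x': 31, 'y': 46, 'z': 6}
After line 3 (total = 31 + 46 + 6 = 83): d = {'x': 31, 'y': 46, 'z': 6, 'total': 83}

{'x': 31, 'y': 46, 'z': 6, 'total': 83}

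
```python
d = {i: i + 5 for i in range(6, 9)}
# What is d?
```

{6: 11, 7: 12, 8: 13}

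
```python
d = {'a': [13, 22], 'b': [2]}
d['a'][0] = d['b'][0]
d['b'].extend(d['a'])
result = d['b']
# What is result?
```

After line 1: d = {'a': [13, 22], 'b': [2]}
After line 2 (a[0] = b[0] = 2): d = {'a': [2, 22], 'b': [2]}
After line 3 (b.extend(a) appends [2, 22]): d = {'a': [2, 22], 'b': [2, 2, 22]}
After line 4: result = d['b'] = [2, 2, 22]

[2, 2, 22]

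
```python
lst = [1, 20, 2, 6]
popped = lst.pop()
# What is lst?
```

[1, 20, 2]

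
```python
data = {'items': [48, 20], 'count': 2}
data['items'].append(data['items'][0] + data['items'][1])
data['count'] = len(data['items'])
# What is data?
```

After line 1: data = {'items': [48, 20], 'count': 2}
After line 2 (append 48 + 20 = 68): data = {'items': [48, 20, 68], 'count': 2}
After line 3 (count = len(items) = 3): data = {'items': [48, 20, 68], 'count': 3}

{'items': [48, 20, 68], 'count': 3}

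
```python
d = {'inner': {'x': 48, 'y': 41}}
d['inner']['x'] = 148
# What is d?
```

After line 1: d = {'inner': {'x': 48, 'y': 41}}
After line 2 (inner x overwritten): d = {'inner': {'x': 148, 'y': 41}}

{'inner': {'x': 148, 'y': 41}}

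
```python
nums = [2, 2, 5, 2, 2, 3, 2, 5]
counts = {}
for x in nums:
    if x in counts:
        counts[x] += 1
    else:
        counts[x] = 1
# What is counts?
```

Initial: counts = {}, nums = [2, 2, 5, 2, 2, 3, 2, 5]
See 2: counts = {2: 1}
See 2: counts = {2: 2}
See 5: counts = {2: 2, 5: 1}
See 2: counts = {2: 3, 5: 1}
See 2: counts = {2: 4, 5: 1}
See 3: counts = {2: 4, 5: 1, 3: 1}
See 2: counts = {2: 5, 5: 1, 3: 1}
See 5: counts = {2: 5, 5: 2, 3: 1}

{2: 5, 5: 2, 3: 1}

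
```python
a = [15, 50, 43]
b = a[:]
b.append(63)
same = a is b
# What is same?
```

After line 1: a = [15, 50, 43]
After line 2 (b = a[:] is a shallow copy, new object): a = [15, 50, 43], b = [15, 50, 43]
After line 3 (append only mutates b): a = [15, 50, 43], b = [15, 50, 43, 63]
After line 4 (same = a is b; different objects -> False): same = False

False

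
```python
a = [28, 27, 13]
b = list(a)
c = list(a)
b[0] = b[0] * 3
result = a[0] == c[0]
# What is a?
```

After line 1: a = [28, 27, 13]
After line 2 (b = list(a), copy): a = [28, 27, 13], b = [28, 27, 13]
After line 3 (c = list(a) is a copy, new object): c = [28, 27, 13]
After line 4 (b[0] = 28 * 3 = 84; only b mutates (copy)): a = [28, 27, 13], b = [84, 27, 13], c = [28, 27, 13]
After line 5 (a[0] = 28, c[0] = 28; result = True)

[28, 27, 13]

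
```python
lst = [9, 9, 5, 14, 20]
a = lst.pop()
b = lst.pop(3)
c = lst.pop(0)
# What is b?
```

After line 1: lst = [9, 9, 5, 14, 20]
After line 2 (pop() -> a = 20): lst = [9, 9, 5, 14]
After line 3 (pop(3) -> b = 14): lst = [9, 9, 5]
After line 4 (pop(0) -> c = 9): lst = [9, 5]

14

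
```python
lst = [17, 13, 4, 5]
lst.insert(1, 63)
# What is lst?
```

[17, 63, 13, 4, 5]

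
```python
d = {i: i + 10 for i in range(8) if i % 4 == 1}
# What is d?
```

{1: 11, 5: 15}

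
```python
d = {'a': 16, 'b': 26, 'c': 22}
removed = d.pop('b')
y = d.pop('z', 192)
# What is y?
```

After line 1: d = {'a': 16, 'b': 26, 'c': 22}
After line 2 (pop 'b' returns 26): d = {'a': 16, 'c': 22}, removed = 26
After line 3 (pop 'z' missing, returns default 192): d = {'a': 16, 'c': 22}, y = 192

192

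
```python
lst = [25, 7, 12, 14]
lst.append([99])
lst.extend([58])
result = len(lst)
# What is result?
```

After line 1: lst = [25, 7, 12, 14]
After line 2 (append adds [99] as single element): lst = [25, 7, 12, 14, [99]]
After line 3 (extend unpacks [58], adds 58): lst = [25, 7, 12, 14, [99], 58]
After line 4: result = len(lst) = 6

6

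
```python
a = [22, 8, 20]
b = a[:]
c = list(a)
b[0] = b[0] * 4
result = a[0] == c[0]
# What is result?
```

After line 1: a = [22, 8, 20]
After line 2 (b = a[:], copy): a = [22, 8, 20], b = [22, 8, 20]
After line 3 (c = list(a) is a copy, new object): c = [22, 8, 20]
After line 4 (b[0] = 22 * 4 = 88; only b mutates (copy)): a = [22, 8, 20], b = [88, 8, 20], c = [22, 8, 20]
After line 5 (a[0] = 22, c[0] = 22; result = True)

True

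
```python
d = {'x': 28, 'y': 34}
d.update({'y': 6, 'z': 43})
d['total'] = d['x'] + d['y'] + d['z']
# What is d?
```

After line 1: d = {'x': 28, 'y': 34}
After line 2 (y overwritten, z added): d = {'x': 28, 'y': 6, 'z': 43}
After line 3 (total = 28 + 6 + 43 = 77): d = {'x': 28, 'y': 6, 'z': 43, 'total': 77}

{'x': 28, 'y': 6, 'z': 43, 'total': 77}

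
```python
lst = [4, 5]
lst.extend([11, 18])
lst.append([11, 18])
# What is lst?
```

After line 1: lst = [4, 5]
After line 2 (extend unpacks [11, 18]): lst = [4, 5, 11, 18]
After line 3 (append adds [11, 18] as single element): lst = [4, 5, 11, 18, [11, 18]]

[4, 5, 11, 18, [11, 18]]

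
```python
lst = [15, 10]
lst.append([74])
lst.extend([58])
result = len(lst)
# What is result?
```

After line 1: lst = [15, 10]
After line 2 (append adds [74] as single element): lst = [15, 10, [74]]
After line 3 (extend unpacks [58], adds 58): lst = [15, 10, [74], 58]
After line 4: result = len(lst) = 4

4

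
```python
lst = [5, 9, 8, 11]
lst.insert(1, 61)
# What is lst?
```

[5, 61, 9, 8, 11]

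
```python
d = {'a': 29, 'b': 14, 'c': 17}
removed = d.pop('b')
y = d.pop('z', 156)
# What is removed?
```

After line 1: d = {'a': 29, 'b': 14, 'c': 17}
After line 2 (pop 'b' returns 14): d = {'a': 29, 'c': 17}, removed = 14
After line 3 (pop 'z' missing, returns default 156): d = {'a': 29, 'c': 17}, y = 156

14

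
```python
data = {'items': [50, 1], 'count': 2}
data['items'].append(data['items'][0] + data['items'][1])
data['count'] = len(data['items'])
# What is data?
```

After line 1: data = {'items': [50, 1], 'count': 2}
After line 2 (append 50 + 1 = 51): data = {'items': [50, 1, 51], 'count': 2}
After line 3 (count = len(items) = 3): data = {'items': [50, 1, 51], 'count': 3}

{'items': [50, 1, 51], 'count': 3}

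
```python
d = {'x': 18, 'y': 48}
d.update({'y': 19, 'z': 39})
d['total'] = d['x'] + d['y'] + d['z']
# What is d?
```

After line 1: d = {'x': 18, 'y': 48}
After line 2 (y overwritten, z added): d = {'x': 18, 'y': 19, 'z': 39}
After line 3 (total = 18 + 19 + 39 = 76): d = {'x': 18, 'y': 19, 'z': 39, 'total': 76}

{'x': 18, 'y': 19, 'z': 39, 'total': 76}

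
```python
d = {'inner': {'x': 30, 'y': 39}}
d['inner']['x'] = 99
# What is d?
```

After line 1: d = {'inner': {'x': 30, 'y': 39}}
After line 2 (inner x overwritten): d = {'inner': {'x': 99, 'y': 39}}

{'inner': {'x': 99, 'y': 39}}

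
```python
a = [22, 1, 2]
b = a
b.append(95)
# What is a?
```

After line 1: a = [22, 1, 2]
After line 2 (b = a is an alias, same object): a = [22, 1, 2], b = [22, 1, 2]
After line 3 (b.append mutates the shared list): a = [22, 1, 2, 95], b = [22, 1, 2, 95]

[22, 1, 2, 95]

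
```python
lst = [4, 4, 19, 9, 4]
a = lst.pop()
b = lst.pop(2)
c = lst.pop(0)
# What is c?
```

After line 1: lst = [4, 4, 19, 9, 4]
After line 2 (pop() -> a = 4): lst = [4, 4, 19, 9]
After line 3 (pop(2) -> b = 19): lst = [4, 4, 9]
After line 4 (pop(0) -> c = 4): lst = [4, 9]

4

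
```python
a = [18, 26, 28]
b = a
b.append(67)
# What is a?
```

After line 1: a = [18, 26, 28]
After line 2 (b = a is an alias, same object): a = [18, 26, 28], b = [18, 26, 28]
After line 3 (b.append mutates the shared list): a = [18, 26, 28, 67], b = [18, 26, 28, 67]

[18, 26, 28, 67]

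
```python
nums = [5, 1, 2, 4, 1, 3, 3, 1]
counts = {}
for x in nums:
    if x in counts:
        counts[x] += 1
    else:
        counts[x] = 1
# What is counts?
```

Initial: counts = {}, nums = [5, 1, 2, 4, 1, 3, 3, 1]
See 5: counts = {5: 1}
See 1: counts = {5: 1, 1: 1}
See 2: counts = {5: 1, 1: 1, 2: 1}
See 4: counts = {5: 1, 1: 1, 2: 1, 4: 1}
See 1: counts = {5: 1, 1: 2, 2: 1, 4: 1}
See 3: counts = {5: 1, 1: 2, 2: 1, 4: 1, 3: 1}
See 3: counts = {5: 1, 1: 2, 2: 1, 4: 1, 3: 2}
See 1: counts = {5: 1, 1: 3, 2: 1, 4: 1, 3: 2}

{5: 1, 1: 3, 2: 1, 4: 1, 3: 2}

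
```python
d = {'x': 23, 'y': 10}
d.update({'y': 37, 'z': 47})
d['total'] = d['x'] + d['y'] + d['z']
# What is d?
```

After line 1: d = {'x': 23, 'y': 10}
After line 2 (y overwritten, z added): d = {'x': 23, 'y': 37, 'z': 47}
After line 3 (total = 23 + 37 + 47 = 107): d = {'x': 23, 'y': 37, 'z': 47, 'total': 107}

{'x': 23, 'y': 37, 'z': 47, 'total': 107}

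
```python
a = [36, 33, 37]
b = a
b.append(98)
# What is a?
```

After line 1: a = [36, 33, 37]
After line 2 (b = a is an alias, same object): a = [36, 33, 37], b = [36, 33, 37]
After line 3 (b.append mutates the shared list): a = [36, 33, 37, 98], b = [36, 33, 37, 98]

[36, 33, 37, 98]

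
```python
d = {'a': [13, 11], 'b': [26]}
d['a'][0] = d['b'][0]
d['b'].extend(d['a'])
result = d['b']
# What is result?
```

After line 1: d = {'a': [13, 11], 'b': [26]}
After line 2 (a[0] = b[0] = 26): d = {'a': [26, 11], 'b': [26]}
After line 3 (b.extend(a) appends [26, 11]): d = {'a': [26, 11], 'b': [26, 26, 11]}
After line 4: result = d['b'] = [26, 26, 11]

[26, 26, 11]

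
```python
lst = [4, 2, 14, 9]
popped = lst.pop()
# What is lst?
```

[4, 2, 14]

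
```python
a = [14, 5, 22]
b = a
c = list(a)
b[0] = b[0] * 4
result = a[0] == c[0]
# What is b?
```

After line 1: a = [14, 5, 22]
After line 2 (b = a, alias): a = [14, 5, 22], b = [14, 5, 22]
After line 3 (c = list(a) is a copy, new object): c = [14, 5, 22]
After line 4 (b[0] = 14 * 4 = 56; mutates shared a/b): a = b = [56, 5, 22], c = [14, 5, 22]
After line 5 (a[0] = 56, c[0] = 14; result = False)

[56, 5, 22]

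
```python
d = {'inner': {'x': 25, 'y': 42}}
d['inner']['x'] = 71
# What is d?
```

After line 1: d = {'inner': {'x': 25, 'y': 42}}
After line 2 (inner x overwritten): d = {'inner': {'x': 71, 'y': 42}}

{'inner': {'x': 71, 'y': 42}}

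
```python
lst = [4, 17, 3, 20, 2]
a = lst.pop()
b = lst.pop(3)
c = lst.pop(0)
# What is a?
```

After line 1: lst = [4, 17, 3, 20, 2]
After line 2 (pop() -> a = 2): lst = [4, 17, 3, 20]
After line 3 (pop(3) -> b = 20): lst = [4, 17, 3]
After line 4 (pop(0) -> c = 4): lst = [17, 3]

2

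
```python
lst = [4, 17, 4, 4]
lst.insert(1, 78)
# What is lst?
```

[4, 78, 17, 4, 4]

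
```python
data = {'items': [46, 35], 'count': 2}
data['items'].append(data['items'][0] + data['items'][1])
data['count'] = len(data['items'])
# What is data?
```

After line 1: data = {'items': [46, 35], 'count': 2}
After line 2 (append 46 + 35 = 81): data = {'items': [46, 35, 81], 'count': 2}
After line 3 (count = len(items) = 3): data = {'items': [46, 35, 81], 'count': 3}

{'items': [46, 35, 81], 'count': 3}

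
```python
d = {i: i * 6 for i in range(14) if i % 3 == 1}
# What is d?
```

{1: 6, 4: 24, 7: 42, 10: 60, 13: 78}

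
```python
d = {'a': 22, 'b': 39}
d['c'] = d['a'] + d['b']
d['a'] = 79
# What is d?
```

After line 1: d = {'a': 22, 'b': 39}
After line 2 (d['c'] = 22 + 39): d = {'a': 22, 'b': 39, 'c': 61}
After line 3: d = {'a': 79, 'b': 39, 'c': 61}

{'a': 79, 'b': 39, 'c': 61}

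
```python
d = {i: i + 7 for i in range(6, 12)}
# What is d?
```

{6: 13, 7: 14, 8: 15, 9: 16, 10: 17, 11: 18}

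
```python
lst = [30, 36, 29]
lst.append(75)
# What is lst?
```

[30, 36, 29, 75]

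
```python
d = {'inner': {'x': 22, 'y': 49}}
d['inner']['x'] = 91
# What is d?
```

After line 1: d = {'inner': {'x': 22, 'y': 49}}
After line 2 (inner x overwritten): d = {'inner': {'x': 91, 'y': 49}}

{'inner': {'x': 91, 'y': 49}}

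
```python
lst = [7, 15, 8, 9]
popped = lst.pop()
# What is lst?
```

[7, 15, 8]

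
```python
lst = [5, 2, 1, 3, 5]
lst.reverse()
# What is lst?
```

[5, 3, 1, 2, 5]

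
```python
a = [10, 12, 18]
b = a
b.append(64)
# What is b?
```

After line 1: a = [10, 12, 18]
After line 2 (b = a is an alias, same object): a = [10, 12, 18], b = [10, 12, 18]
After line 3 (b.append mutates the shared list): a = [10, 12, 18, 64], b = [10, 12, 18, 64]

[10, 12, 18, 64]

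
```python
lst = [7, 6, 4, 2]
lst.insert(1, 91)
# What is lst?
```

[7, 91, 6, 4, 2]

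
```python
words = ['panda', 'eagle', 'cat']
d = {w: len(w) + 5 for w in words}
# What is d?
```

{'panda': 10, 'eagle': 10, 'cat': 8}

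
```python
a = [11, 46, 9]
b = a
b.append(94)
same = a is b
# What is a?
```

After line 1: a = [11, 46, 9]
After line 2 (b = a is an alias, same object): a = [11, 46, 9], b = [11, 46, 9]
After line 3 (b.append mutates the shared list): a = [11, 46, 9, 94], b = [11, 46, 9, 94]
After line 4 (same = a is b; same object -> True): same = True

[11, 46, 9, 94]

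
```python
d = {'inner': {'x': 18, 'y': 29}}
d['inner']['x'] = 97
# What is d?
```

After line 1: d = {'inner': {'x': 18, 'y': 29}}
After line 2 (inner x overwritten): d = {'inner': {'x': 97, 'y': 29}}

{'inner': {'x': 97, 'y': 29}}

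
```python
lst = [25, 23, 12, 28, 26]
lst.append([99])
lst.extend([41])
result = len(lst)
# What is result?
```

After line 1: lst = [25, 23, 12, 28, 26]
After line 2 (append adds [99] as single element): lst = [25, 23, 12, 28, 26, [99]]
After line 3 (extend unpacks [41], adds 41): lst = [25, 23, 12, 28, 26, [99], 41]
After line 4: result = len(lst) = 7

7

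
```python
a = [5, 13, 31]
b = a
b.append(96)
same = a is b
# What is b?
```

After line 1: a = [5, 13, 31]
After line 2 (b = a is an alias, same object): a = [5, 13, 31], b = [5, 13, 31]
After line 3 (b.append mutates the shared list): a = [5, 13, 31, 96], b = [5, 13, 31, 96]
After line 4 (same = a is b; same object -> True): same = True

[5, 13, 31, 96]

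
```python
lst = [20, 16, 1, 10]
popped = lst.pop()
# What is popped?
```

10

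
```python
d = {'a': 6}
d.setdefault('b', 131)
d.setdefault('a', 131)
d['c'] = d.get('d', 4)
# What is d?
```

After line 1: d = {'a': 6}
After line 2 (setdefault adds 'b'=131): d = {'a': 6, 'b': 131}
After line 3 (setdefault 'a' no-op, already exists): d = {'a': 6, 'b': 131}
After line 4 (get('d', 4) returns default since 'd' not in d): d = {'a': 6, 'b': 131, 'c': 4}

{'a': 6, 'b': 131, 'c': 4}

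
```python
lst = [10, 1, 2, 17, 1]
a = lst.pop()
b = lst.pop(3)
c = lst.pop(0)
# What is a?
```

After line 1: lst = [10, 1, 2, 17, 1]
After line 2 (pop() -> a = 1): lst = [10, 1, 2, 17]
After line 3 (pop(3) -> b = 17): lst = [10, 1, 2]
After line 4 (pop(0) -> c = 10): lst = [1, 2]

1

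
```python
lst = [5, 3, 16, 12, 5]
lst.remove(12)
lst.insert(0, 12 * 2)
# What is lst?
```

After line 1: lst = [5, 3, 16, 12, 5]
After line 2 (remove first 12): lst = [5, 3, 16, 5]
After line 3 (insert 24 at index 0): lst = [24, 5, 3, 16, 5]

[24, 5, 3, 16, 5]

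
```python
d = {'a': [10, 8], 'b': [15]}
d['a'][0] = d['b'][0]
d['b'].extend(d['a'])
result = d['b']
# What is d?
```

After line 1: d = {'a': [10, 8], 'b': [15]}
After line 2 (a[0] = b[0] = 15): d = {'a': [15, 8], 'b': [15]}
After line 3 (b.extend(a) appends [15, 8]): d = {'a': [15, 8], 'b': [15, 15, 8]}
After line 4: result = d['b'] = [15, 15, 8]

{'a': [15, 8], 'b': [15, 15, 8]}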